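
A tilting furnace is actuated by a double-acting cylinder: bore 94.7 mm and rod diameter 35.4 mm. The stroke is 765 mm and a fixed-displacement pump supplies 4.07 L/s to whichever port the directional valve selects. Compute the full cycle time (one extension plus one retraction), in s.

t ≈ 2.46 s

Cap-side area A_cap = π/4 × (94.7 mm)² = 7044 mm^2
Rod-side annular area A_ann = π/4 × (94.7² − 35.4²) = 6059 mm^2
t_ext = A_cap·L/Q = 1.324 s
t_ret = A_ann·L/Q = 1.139 s
t_cycle = t_ext + t_ret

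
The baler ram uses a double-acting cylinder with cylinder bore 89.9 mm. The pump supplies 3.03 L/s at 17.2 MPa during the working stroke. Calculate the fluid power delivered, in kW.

W ≈ 52.1 kW

Hydraulic power = P × Q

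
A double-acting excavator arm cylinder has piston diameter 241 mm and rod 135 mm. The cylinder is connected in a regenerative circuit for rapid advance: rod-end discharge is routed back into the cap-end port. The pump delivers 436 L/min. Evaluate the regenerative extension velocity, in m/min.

In regeneration the rod-end outflow joins the pump flow into the cap end, so the net volume the pump must supply per unit advance equals the rod cross-section area.
Rod cross-section A_rod = π/4 × (135 mm)² = 14310 mm^2
v = Q_pump / A_rod

v ≈ 30.5 m/min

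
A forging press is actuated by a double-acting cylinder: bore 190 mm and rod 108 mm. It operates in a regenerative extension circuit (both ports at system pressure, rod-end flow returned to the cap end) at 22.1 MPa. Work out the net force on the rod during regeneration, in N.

F ≈ 2.02e5 N

With equal pressure on both faces, forces on the annular region cancel; the net push is pressure × rod cross-section.
Rod cross-section A_rod = π/4 × (108 mm)² = 9161 mm^2
F = P × A_rod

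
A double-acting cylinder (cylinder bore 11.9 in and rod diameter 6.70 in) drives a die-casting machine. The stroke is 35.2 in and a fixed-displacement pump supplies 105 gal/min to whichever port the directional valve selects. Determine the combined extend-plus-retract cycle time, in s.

t ≈ 16.3 s

Cap-side area A_cap = π/4 × (11.9 in)² = 111.2 in^2
Rod-side annular area A_ann = π/4 × (11.9² − 6.70²) = 75.96 in^2
t_ext = A_cap·L/Q = 9.684 s
t_ret = A_ann·L/Q = 6.615 s
t_cycle = t_ext + t_ret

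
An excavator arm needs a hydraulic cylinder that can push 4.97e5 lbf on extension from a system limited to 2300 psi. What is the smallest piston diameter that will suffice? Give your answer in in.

D ≈ 16.6 in

Extension force acts on the full piston face: F = P × (π/4)D².
D = √(4F / (πP)) = √(4 × 4.97e5 lbf / (π × 2300 psi))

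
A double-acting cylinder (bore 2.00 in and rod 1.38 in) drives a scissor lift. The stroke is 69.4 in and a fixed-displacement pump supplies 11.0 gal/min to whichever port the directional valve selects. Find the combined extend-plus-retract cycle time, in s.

t ≈ 7.85 s

Cap-side area A_cap = π/4 × (2.00 in)² = 3.142 in^2
Rod-side annular area A_ann = π/4 × (2.00² − 1.38²) = 1.646 in^2
t_ext = A_cap·L/Q = 5.148 s
t_ret = A_ann·L/Q = 2.697 s
t_cycle = t_ext + t_ret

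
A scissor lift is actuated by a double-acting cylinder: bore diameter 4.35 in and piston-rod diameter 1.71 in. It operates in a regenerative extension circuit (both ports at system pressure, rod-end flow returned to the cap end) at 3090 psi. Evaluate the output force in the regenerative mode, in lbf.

F ≈ 7100 lbf

With equal pressure on both faces, forces on the annular region cancel; the net push is pressure × rod cross-section.
Rod cross-section A_rod = π/4 × (1.71 in)² = 2.297 in^2
F = P × A_rod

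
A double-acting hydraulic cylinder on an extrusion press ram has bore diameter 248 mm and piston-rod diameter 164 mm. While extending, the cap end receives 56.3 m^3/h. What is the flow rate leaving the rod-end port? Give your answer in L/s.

Cap-side area A_cap = π/4 × (248 mm)² = 48310 mm^2
Rod-side annular area A_ann = π/4 × (248² − 164²) = 27180 mm^2
Piston speed v = Q_in/A_cap; rod-end outflow Q_out = v × A_ann = Q_in × A_ann/A_cap.

Q_out ≈ 8.80 L/s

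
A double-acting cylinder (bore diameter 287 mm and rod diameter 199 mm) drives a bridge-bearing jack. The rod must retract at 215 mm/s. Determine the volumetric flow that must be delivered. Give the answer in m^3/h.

Q ≈ 26.0 m^3/h

Rod-side annular area A_ann = π/4 × (287² − 199²) = 33590 mm^2
Q = A × v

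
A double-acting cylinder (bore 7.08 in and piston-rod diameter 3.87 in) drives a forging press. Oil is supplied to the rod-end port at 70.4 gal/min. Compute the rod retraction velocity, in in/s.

v ≈ 9.82 in/s

Rod-side annular area A_ann = π/4 × (7.08² − 3.87²) = 27.61 in^2
Flow into the rod-end port fills the annular volume.
v = Q / A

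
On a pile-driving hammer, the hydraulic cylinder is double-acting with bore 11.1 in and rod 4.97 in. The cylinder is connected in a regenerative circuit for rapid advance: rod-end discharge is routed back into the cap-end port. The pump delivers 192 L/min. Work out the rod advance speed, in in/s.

v ≈ 10.1 in/s

In regeneration the rod-end outflow joins the pump flow into the cap end, so the net volume the pump must supply per unit advance equals the rod cross-section area.
Rod cross-section A_rod = π/4 × (4.97 in)² = 19.40 in^2
v = Q_pump / A_rod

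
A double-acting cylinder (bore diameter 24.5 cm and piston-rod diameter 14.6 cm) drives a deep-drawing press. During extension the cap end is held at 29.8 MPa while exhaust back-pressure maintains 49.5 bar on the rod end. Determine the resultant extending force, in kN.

Cap-side area A_cap = π/4 × (24.5 cm)² = 471.4 cm^2
Rod-side annular area A_ann = π/4 × (24.5² − 14.6²) = 304.0 cm^2
Net thrust = P_cap·A_cap − P_rod·A_ann = 1405 kN − 150.5 kN

F ≈ 1250 kN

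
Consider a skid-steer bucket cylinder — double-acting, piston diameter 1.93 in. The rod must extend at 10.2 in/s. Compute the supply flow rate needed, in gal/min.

Cap-side area A_cap = π/4 × (1.93 in)² = 2.926 in^2
Q = A × v

Q ≈ 7.75 gal/min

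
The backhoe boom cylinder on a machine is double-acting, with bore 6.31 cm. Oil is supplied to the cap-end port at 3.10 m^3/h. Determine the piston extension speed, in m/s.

Cap-side area A_cap = π/4 × (6.31 cm)² = 31.27 cm^2
v = Q / A

v ≈ 0.275 m/s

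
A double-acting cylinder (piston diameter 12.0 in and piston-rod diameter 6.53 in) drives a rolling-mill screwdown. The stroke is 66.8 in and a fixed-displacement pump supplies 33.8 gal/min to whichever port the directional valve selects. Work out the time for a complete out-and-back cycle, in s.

Cap-side area A_cap = π/4 × (12.0 in)² = 113.1 in^2
Rod-side annular area A_ann = π/4 × (12.0² − 6.53²) = 79.61 in^2
t_ext = A_cap·L/Q = 58.06 s
t_ret = A_ann·L/Q = 40.87 s
t_cycle = t_ext + t_ret

t ≈ 98.9 s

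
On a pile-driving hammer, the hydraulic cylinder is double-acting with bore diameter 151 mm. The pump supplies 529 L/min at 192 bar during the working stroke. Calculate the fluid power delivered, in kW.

W ≈ 169 kW

Hydraulic power = P × Q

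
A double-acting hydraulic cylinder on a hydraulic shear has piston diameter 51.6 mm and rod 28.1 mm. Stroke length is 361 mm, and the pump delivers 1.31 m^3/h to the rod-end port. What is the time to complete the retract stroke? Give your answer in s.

Rod-side annular area A_ann = π/4 × (51.6² − 28.1²) = 1471 mm^2
Swept volume V = A × L; t = V / Q = A·L / Q

t ≈ 1.46 s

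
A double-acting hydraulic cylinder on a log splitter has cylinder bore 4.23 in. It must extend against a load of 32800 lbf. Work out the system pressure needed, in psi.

P ≈ 2330 psi

Cap-side area A_cap = π/4 × (4.23 in)² = 14.05 in^2
P = F / A = 32800 lbf / A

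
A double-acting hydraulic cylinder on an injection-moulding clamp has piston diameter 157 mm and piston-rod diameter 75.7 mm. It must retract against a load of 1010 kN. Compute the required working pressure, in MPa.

Rod-side annular area A_ann = π/4 × (157² − 75.7²) = 14860 mm^2
Retraction: pressure acts on the annular area.
P = F / A = 1010 kN / A

P ≈ 68.0 MPa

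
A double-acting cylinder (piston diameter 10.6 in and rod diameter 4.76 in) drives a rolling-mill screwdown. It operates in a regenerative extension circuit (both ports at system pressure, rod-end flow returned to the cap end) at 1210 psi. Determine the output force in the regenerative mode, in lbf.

F ≈ 21500 lbf

With equal pressure on both faces, forces on the annular region cancel; the net push is pressure × rod cross-section.
Rod cross-section A_rod = π/4 × (4.76 in)² = 17.80 in^2
F = P × A_rod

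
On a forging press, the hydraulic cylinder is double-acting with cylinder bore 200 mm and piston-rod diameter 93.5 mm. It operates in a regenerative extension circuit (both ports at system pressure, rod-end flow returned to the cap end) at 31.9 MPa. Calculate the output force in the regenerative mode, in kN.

F ≈ 219 kN

With equal pressure on both faces, forces on the annular region cancel; the net push is pressure × rod cross-section.
Rod cross-section A_rod = π/4 × (93.5 mm)² = 6866 mm^2
F = P × A_rod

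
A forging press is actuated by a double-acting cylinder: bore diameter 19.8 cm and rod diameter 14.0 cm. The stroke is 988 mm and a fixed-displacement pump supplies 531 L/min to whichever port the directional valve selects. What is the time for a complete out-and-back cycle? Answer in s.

t ≈ 5.16 s

Cap-side area A_cap = π/4 × (19.8 cm)² = 307.9 cm^2
Rod-side annular area A_ann = π/4 × (19.8² − 14.0²) = 154.0 cm^2
t_ext = A_cap·L/Q = 3.437 s
t_ret = A_ann·L/Q = 1.719 s
t_cycle = t_ext + t_ret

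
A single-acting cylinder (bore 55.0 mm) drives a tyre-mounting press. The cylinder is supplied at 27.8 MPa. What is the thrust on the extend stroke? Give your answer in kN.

F ≈ 66.0 kN

Cap-side area A_cap = π/4 × (55.0 mm)² = 2376 mm^2
F = P × A_cap = 27.8 MPa × A_cap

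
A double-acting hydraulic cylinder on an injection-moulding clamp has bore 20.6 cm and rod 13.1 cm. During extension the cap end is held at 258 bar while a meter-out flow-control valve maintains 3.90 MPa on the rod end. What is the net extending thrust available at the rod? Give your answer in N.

Cap-side area A_cap = π/4 × (20.6 cm)² = 333.3 cm^2
Rod-side annular area A_ann = π/4 × (20.6² − 13.1²) = 198.5 cm^2
Net thrust = P_cap·A_cap − P_rod·A_ann = 8.599e5 N − 77420 N

F ≈ 7.82e5 N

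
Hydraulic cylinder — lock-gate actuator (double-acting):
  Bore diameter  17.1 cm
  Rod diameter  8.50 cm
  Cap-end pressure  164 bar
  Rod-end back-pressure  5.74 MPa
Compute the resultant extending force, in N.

F ≈ 2.77e5 N

Cap-side area A_cap = π/4 × (17.1 cm)² = 229.7 cm^2
Rod-side annular area A_ann = π/4 × (17.1² − 8.50²) = 172.9 cm^2
Net thrust = P_cap·A_cap − P_rod·A_ann = 3.766e5 N − 99250 N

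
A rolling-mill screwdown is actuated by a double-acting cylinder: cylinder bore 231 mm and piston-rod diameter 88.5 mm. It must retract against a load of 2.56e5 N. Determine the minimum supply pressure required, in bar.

Rod-side annular area A_ann = π/4 × (231² − 88.5²) = 35760 mm^2
Retraction: pressure acts on the annular area.
P = F / A = 2.56e5 N / A

P ≈ 71.6 bar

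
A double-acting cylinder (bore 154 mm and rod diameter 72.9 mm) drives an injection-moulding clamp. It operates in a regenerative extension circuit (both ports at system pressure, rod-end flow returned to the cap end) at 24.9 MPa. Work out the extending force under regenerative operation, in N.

With equal pressure on both faces, forces on the annular region cancel; the net push is pressure × rod cross-section.
Rod cross-section A_rod = π/4 × (72.9 mm)² = 4174 mm^2
F = P × A_rod

F ≈ 1.04e5 N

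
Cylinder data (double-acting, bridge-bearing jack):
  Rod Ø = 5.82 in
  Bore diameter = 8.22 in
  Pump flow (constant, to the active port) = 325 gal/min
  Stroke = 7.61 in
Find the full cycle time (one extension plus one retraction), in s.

t ≈ 0.484 s

Cap-side area A_cap = π/4 × (8.22 in)² = 53.07 in^2
Rod-side annular area A_ann = π/4 × (8.22² − 5.82²) = 26.46 in^2
t_ext = A_cap·L/Q = 0.3228 s
t_ret = A_ann·L/Q = 0.1610 s
t_cycle = t_ext + t_ret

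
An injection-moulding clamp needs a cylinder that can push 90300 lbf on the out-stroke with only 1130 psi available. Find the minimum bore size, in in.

Extension force acts on the full piston face: F = P × (π/4)D².
D = √(4F / (πP)) = √(4 × 90300 lbf / (π × 1130 psi))

D ≈ 10.1 in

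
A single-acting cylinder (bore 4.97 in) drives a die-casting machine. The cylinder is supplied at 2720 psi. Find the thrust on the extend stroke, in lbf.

Cap-side area A_cap = π/4 × (4.97 in)² = 19.40 in^2
F = P × A_cap = 2720 psi × A_cap

F ≈ 52800 lbf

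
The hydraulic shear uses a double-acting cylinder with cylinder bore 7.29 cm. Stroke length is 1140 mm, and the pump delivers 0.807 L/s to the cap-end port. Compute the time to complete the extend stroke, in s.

t ≈ 5.90 s

Cap-side area A_cap = π/4 × (7.29 cm)² = 41.74 cm^2
Swept volume V = A × L; t = V / Q = A·L / Q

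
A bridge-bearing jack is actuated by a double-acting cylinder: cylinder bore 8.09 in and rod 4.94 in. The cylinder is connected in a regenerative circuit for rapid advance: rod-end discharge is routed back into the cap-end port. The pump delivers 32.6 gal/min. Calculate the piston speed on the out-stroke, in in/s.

In regeneration the rod-end outflow joins the pump flow into the cap end, so the net volume the pump must supply per unit advance equals the rod cross-section area.
Rod cross-section A_rod = π/4 × (4.94 in)² = 19.17 in^2
v = Q_pump / A_rod

v ≈ 6.55 in/s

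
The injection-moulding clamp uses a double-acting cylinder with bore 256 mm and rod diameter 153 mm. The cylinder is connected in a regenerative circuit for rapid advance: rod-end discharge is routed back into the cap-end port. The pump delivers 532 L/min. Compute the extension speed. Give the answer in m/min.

v ≈ 28.9 m/min

In regeneration the rod-end outflow joins the pump flow into the cap end, so the net volume the pump must supply per unit advance equals the rod cross-section area.
Rod cross-section A_rod = π/4 × (153 mm)² = 18390 mm^2
v = Q_pump / A_rod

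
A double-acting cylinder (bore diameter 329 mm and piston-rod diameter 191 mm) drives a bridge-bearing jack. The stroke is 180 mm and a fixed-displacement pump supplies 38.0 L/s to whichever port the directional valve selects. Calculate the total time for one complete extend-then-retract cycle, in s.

Cap-side area A_cap = π/4 × (329 mm)² = 85010 mm^2
Rod-side annular area A_ann = π/4 × (329² − 191²) = 56360 mm^2
t_ext = A_cap·L/Q = 0.4027 s
t_ret = A_ann·L/Q = 0.2670 s
t_cycle = t_ext + t_ret

t ≈ 0.670 s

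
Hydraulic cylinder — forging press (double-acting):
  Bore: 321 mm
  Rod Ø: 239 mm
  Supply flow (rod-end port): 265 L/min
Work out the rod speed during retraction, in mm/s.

v ≈ 122 mm/s

Rod-side annular area A_ann = π/4 × (321² − 239²) = 36070 mm^2
Flow into the rod-end port fills the annular volume.
v = Q / A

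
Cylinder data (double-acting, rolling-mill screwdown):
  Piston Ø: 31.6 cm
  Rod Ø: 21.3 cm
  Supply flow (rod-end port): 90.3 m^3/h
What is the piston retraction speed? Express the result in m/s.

Rod-side annular area A_ann = π/4 × (31.6² − 21.3²) = 427.9 cm^2
Flow into the rod-end port fills the annular volume.
v = Q / A

v ≈ 0.586 m/s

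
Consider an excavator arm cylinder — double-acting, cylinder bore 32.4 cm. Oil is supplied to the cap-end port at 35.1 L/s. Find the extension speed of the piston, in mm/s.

v ≈ 426 mm/s

Cap-side area A_cap = π/4 × (32.4 cm)² = 824.5 cm^2
v = Q / A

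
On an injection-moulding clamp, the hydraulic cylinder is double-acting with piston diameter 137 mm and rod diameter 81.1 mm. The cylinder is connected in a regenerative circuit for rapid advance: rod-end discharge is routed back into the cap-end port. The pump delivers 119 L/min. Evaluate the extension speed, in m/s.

In regeneration the rod-end outflow joins the pump flow into the cap end, so the net volume the pump must supply per unit advance equals the rod cross-section area.
Rod cross-section A_rod = π/4 × (81.1 mm)² = 5166 mm^2
v = Q_pump / A_rod

v ≈ 0.384 m/s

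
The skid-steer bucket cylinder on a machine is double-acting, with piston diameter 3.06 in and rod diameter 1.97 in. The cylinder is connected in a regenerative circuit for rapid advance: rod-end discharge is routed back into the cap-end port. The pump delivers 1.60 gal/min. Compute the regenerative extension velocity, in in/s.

In regeneration the rod-end outflow joins the pump flow into the cap end, so the net volume the pump must supply per unit advance equals the rod cross-section area.
Rod cross-section A_rod = π/4 × (1.97 in)² = 3.048 in^2
v = Q_pump / A_rod

v ≈ 2.02 in/s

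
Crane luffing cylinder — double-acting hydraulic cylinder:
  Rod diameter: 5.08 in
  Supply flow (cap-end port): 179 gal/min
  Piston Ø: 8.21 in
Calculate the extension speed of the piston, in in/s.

Cap-side area A_cap = π/4 × (8.21 in)² = 52.94 in^2
v = Q / A

v ≈ 13.0 in/s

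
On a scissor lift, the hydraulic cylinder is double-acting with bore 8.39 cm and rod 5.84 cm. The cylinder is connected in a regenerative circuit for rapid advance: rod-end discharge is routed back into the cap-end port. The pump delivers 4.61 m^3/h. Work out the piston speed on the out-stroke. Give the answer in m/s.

v ≈ 0.478 m/s

In regeneration the rod-end outflow joins the pump flow into the cap end, so the net volume the pump must supply per unit advance equals the rod cross-section area.
Rod cross-section A_rod = π/4 × (5.84 cm)² = 26.79 cm^2
v = Q_pump / A_rod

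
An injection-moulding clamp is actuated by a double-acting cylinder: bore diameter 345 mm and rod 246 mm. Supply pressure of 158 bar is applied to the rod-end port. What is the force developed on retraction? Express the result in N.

F ≈ 7.26e5 N

Rod-side annular area A_ann = π/4 × (345² − 246²) = 45950 mm^2
On retraction the pressure acts on the annular area (bore minus rod).
F = P × A_ann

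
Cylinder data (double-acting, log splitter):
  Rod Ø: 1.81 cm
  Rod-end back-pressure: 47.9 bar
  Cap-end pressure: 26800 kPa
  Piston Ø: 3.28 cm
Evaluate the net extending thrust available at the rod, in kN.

Cap-side area A_cap = π/4 × (3.28 cm)² = 8.450 cm^2
Rod-side annular area A_ann = π/4 × (3.28² − 1.81²) = 5.877 cm^2
Net thrust = P_cap·A_cap − P_rod·A_ann = 22.65 kN − 2.815 kN

F ≈ 19.8 kN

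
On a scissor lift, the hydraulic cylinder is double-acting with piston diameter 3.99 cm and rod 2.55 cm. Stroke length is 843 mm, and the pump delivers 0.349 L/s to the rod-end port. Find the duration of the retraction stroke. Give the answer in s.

t ≈ 1.79 s

Rod-side annular area A_ann = π/4 × (3.99² − 2.55²) = 7.397 cm^2
Swept volume V = A × L; t = V / Q = A·L / Q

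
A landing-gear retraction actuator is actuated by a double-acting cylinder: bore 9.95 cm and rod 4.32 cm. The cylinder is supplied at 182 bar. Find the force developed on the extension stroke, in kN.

F ≈ 142 kN

Cap-side area A_cap = π/4 × (9.95 cm)² = 77.76 cm^2
F = P × A_cap = 182 bar × A_cap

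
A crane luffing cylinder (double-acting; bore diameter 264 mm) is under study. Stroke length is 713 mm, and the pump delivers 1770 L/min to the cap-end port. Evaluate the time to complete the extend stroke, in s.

t ≈ 1.32 s

Cap-side area A_cap = π/4 × (264 mm)² = 54740 mm^2
Swept volume V = A × L; t = V / Q = A·L / Q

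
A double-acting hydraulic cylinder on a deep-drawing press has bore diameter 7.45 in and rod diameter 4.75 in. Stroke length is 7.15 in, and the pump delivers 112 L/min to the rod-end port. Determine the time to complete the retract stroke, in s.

Rod-side annular area A_ann = π/4 × (7.45² − 4.75²) = 25.87 in^2
Swept volume V = A × L; t = V / Q = A·L / Q

t ≈ 1.62 s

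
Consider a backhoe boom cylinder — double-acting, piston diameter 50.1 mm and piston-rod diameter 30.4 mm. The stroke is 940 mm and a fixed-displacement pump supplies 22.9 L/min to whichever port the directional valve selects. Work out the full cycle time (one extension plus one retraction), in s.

Cap-side area A_cap = π/4 × (50.1 mm)² = 1971 mm^2
Rod-side annular area A_ann = π/4 × (50.1² − 30.4²) = 1246 mm^2
t_ext = A_cap·L/Q = 4.855 s
t_ret = A_ann·L/Q = 3.068 s
t_cycle = t_ext + t_ret

t ≈ 7.92 s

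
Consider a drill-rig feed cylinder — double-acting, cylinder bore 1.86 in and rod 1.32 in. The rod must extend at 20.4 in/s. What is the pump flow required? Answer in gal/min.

Cap-side area A_cap = π/4 × (1.86 in)² = 2.717 in^2
Q = A × v

Q ≈ 14.4 gal/min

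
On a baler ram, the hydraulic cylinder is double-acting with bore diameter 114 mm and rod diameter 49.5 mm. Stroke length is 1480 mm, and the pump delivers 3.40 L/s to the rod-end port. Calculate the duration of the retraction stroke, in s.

t ≈ 3.61 s

Rod-side annular area A_ann = π/4 × (114² − 49.5²) = 8283 mm^2
Swept volume V = A × L; t = V / Q = A·L / Q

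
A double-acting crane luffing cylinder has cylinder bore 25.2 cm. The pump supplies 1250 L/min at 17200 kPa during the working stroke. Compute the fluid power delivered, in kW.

W ≈ 358 kW

Hydraulic power = P × Q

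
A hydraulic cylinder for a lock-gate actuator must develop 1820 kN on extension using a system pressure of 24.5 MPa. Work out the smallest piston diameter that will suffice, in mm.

Extension force acts on the full piston face: F = P × (π/4)D².
D = √(4F / (πP)) = √(4 × 1820 kN / (π × 24.5 MPa))

D ≈ 308 mm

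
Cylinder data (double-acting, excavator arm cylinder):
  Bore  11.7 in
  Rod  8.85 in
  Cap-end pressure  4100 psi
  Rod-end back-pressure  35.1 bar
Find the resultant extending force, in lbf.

F ≈ 4.17e5 lbf

Cap-side area A_cap = π/4 × (11.7 in)² = 107.5 in^2
Rod-side annular area A_ann = π/4 × (11.7² − 8.85²) = 46.00 in^2
Net thrust = P_cap·A_cap − P_rod·A_ann = 4.408e5 lbf − 23420 lbf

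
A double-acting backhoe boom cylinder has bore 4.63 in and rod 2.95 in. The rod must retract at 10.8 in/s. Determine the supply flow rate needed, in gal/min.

Rod-side annular area A_ann = π/4 × (4.63² − 2.95²) = 10.00 in^2
Q = A × v

Q ≈ 28.1 gal/min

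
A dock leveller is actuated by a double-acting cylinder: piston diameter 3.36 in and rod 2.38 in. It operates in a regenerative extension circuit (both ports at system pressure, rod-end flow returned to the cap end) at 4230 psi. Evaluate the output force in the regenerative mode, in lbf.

With equal pressure on both faces, forces on the annular region cancel; the net push is pressure × rod cross-section.
Rod cross-section A_rod = π/4 × (2.38 in)² = 4.449 in^2
F = P × A_rod

F ≈ 18800 lbf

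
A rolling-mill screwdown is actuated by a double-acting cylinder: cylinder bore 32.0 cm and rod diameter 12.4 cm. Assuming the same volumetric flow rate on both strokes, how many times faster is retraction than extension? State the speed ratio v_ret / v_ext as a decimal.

v_ret/v_ext ≈ 1.18

Cap-side area A_cap = π/4 × (32.0 cm)² = 804.2 cm^2
Rod-side annular area A_ann = π/4 × (32.0² − 12.4²) = 683.5 cm^2
For equal Q, v ∝ 1/A, so v_ret/v_ext = A_cap/A_ann.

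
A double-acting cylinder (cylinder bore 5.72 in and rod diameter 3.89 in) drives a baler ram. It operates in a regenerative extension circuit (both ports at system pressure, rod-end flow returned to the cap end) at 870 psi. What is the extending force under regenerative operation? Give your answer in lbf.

F ≈ 10300 lbf

With equal pressure on both faces, forces on the annular region cancel; the net push is pressure × rod cross-section.
Rod cross-section A_rod = π/4 × (3.89 in)² = 11.88 in^2
F = P × A_rod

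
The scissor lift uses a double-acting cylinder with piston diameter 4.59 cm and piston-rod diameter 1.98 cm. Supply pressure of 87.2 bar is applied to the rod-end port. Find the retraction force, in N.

Rod-side annular area A_ann = π/4 × (4.59² − 1.98²) = 13.47 cm^2
On retraction the pressure acts on the annular area (bore minus rod).
F = P × A_ann

F ≈ 11700 N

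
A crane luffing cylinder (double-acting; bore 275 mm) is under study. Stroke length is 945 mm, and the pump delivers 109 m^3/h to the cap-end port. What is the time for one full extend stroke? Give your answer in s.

Cap-side area A_cap = π/4 × (275 mm)² = 59400 mm^2
Swept volume V = A × L; t = V / Q = A·L / Q

t ≈ 1.85 s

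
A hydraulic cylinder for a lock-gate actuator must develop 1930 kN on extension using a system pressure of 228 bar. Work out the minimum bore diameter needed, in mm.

D ≈ 328 mm

Extension force acts on the full piston face: F = P × (π/4)D².
D = √(4F / (πP)) = √(4 × 1930 kN / (π × 228 bar))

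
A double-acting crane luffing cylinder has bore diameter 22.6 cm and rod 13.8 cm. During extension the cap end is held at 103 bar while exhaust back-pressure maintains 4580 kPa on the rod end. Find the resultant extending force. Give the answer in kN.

F ≈ 298 kN

Cap-side area A_cap = π/4 × (22.6 cm)² = 401.1 cm^2
Rod-side annular area A_ann = π/4 × (22.6² − 13.8²) = 251.6 cm^2
Net thrust = P_cap·A_cap − P_rod·A_ann = 413.2 kN − 115.2 kN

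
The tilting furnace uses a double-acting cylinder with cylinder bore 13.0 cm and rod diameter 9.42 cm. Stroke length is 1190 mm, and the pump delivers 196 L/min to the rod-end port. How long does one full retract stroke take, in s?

t ≈ 2.30 s

Rod-side annular area A_ann = π/4 × (13.0² − 9.42²) = 63.04 cm^2
Swept volume V = A × L; t = V / Q = A·L / Q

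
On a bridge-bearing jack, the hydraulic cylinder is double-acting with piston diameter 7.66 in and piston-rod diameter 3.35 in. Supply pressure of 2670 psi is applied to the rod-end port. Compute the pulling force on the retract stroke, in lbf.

Rod-side annular area A_ann = π/4 × (7.66² − 3.35²) = 37.27 in^2
On retraction the pressure acts on the annular area (bore minus rod).
F = P × A_ann

F ≈ 99500 lbf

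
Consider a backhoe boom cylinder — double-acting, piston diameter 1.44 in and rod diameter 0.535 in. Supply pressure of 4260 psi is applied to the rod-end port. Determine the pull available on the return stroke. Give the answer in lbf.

F ≈ 5980 lbf

Rod-side annular area A_ann = π/4 × (1.44² − 0.535²) = 1.404 in^2
On retraction the pressure acts on the annular area (bore minus rod).
F = P × A_ann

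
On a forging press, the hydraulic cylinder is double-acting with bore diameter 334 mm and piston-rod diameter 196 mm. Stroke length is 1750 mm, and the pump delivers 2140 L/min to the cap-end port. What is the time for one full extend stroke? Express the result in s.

Cap-side area A_cap = π/4 × (334 mm)² = 87620 mm^2
Swept volume V = A × L; t = V / Q = A·L / Q

t ≈ 4.30 s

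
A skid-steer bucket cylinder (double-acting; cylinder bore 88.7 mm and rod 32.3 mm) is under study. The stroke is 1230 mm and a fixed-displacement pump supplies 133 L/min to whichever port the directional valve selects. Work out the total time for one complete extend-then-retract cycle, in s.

Cap-side area A_cap = π/4 × (88.7 mm)² = 6179 mm^2
Rod-side annular area A_ann = π/4 × (88.7² − 32.3²) = 5360 mm^2
t_ext = A_cap·L/Q = 3.429 s
t_ret = A_ann·L/Q = 2.974 s
t_cycle = t_ext + t_ret

t ≈ 6.40 s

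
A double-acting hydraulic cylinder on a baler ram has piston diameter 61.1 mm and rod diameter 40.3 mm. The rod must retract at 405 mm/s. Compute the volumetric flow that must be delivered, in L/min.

Q ≈ 40.3 L/min

Rod-side annular area A_ann = π/4 × (61.1² − 40.3²) = 1656 mm^2
Q = A × v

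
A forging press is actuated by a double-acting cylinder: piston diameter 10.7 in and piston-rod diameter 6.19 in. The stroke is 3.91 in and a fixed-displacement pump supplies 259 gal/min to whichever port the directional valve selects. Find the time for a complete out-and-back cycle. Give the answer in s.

t ≈ 0.587 s

Cap-side area A_cap = π/4 × (10.7 in)² = 89.92 in^2
Rod-side annular area A_ann = π/4 × (10.7² − 6.19²) = 59.83 in^2
t_ext = A_cap·L/Q = 0.3526 s
t_ret = A_ann·L/Q = 0.2346 s
t_cycle = t_ext + t_ret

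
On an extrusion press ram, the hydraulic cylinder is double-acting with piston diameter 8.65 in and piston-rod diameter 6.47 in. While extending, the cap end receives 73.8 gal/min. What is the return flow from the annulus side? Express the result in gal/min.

Cap-side area A_cap = π/4 × (8.65 in)² = 58.77 in^2
Rod-side annular area A_ann = π/4 × (8.65² − 6.47²) = 25.89 in^2
Piston speed v = Q_in/A_cap; rod-end outflow Q_out = v × A_ann = Q_in × A_ann/A_cap.

Q_out ≈ 32.5 gal/min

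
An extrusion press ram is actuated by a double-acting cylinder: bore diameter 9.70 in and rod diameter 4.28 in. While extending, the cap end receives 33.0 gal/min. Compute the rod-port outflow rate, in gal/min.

Cap-side area A_cap = π/4 × (9.70 in)² = 73.90 in^2
Rod-side annular area A_ann = π/4 × (9.70² − 4.28²) = 59.51 in^2
Piston speed v = Q_in/A_cap; rod-end outflow Q_out = v × A_ann = Q_in × A_ann/A_cap.

Q_out ≈ 26.6 gal/min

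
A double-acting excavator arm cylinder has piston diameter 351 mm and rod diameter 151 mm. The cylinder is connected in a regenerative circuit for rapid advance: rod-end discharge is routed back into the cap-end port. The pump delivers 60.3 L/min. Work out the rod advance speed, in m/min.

In regeneration the rod-end outflow joins the pump flow into the cap end, so the net volume the pump must supply per unit advance equals the rod cross-section area.
Rod cross-section A_rod = π/4 × (151 mm)² = 17910 mm^2
v = Q_pump / A_rod

v ≈ 3.37 m/min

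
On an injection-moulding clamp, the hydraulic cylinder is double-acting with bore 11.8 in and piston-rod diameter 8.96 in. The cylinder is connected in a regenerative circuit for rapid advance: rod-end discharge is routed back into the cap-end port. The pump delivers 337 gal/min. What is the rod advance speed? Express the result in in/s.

v ≈ 20.6 in/s

In regeneration the rod-end outflow joins the pump flow into the cap end, so the net volume the pump must supply per unit advance equals the rod cross-section area.
Rod cross-section A_rod = π/4 × (8.96 in)² = 63.05 in^2
v = Q_pump / A_rod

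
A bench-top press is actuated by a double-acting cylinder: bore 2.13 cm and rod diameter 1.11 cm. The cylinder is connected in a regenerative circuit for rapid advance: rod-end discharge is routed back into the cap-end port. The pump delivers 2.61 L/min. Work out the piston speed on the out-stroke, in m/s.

In regeneration the rod-end outflow joins the pump flow into the cap end, so the net volume the pump must supply per unit advance equals the rod cross-section area.
Rod cross-section A_rod = π/4 × (1.11 cm)² = 0.9677 cm^2
v = Q_pump / A_rod

v ≈ 0.450 m/s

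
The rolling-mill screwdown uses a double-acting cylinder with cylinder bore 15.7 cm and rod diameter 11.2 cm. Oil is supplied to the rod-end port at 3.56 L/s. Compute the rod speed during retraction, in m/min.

v ≈ 22.5 m/min

Rod-side annular area A_ann = π/4 × (15.7² − 11.2²) = 95.07 cm^2
Flow into the rod-end port fills the annular volume.
v = Q / A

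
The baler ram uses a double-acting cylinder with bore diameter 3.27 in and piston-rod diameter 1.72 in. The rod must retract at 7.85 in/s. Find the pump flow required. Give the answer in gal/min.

Q ≈ 12.4 gal/min

Rod-side annular area A_ann = π/4 × (3.27² − 1.72²) = 6.075 in^2
Q = A × v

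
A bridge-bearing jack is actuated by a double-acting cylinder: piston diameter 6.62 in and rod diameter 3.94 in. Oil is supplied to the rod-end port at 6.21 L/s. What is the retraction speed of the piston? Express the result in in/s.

Rod-side annular area A_ann = π/4 × (6.62² − 3.94²) = 22.23 in^2
Flow into the rod-end port fills the annular volume.
v = Q / A

v ≈ 17.0 in/s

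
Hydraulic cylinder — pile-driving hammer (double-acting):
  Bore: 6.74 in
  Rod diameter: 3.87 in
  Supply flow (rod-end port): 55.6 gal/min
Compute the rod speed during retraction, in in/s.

Rod-side annular area A_ann = π/4 × (6.74² − 3.87²) = 23.92 in^2
Flow into the rod-end port fills the annular volume.
v = Q / A

v ≈ 8.95 in/s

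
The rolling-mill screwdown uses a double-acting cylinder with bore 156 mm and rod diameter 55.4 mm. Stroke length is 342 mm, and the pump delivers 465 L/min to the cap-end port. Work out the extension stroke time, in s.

Cap-side area A_cap = π/4 × (156 mm)² = 19110 mm^2
Swept volume V = A × L; t = V / Q = A·L / Q

t ≈ 0.843 s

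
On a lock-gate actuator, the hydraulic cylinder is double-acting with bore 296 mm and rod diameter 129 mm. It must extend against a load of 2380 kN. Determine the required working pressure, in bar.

P ≈ 346 bar

Cap-side area A_cap = π/4 × (296 mm)² = 68810 mm^2
P = F / A = 2380 kN / A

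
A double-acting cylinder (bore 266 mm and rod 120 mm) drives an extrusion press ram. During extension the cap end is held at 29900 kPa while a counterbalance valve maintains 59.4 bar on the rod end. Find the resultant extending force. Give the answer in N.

Cap-side area A_cap = π/4 × (266 mm)² = 55570 mm^2
Rod-side annular area A_ann = π/4 × (266² − 120²) = 44260 mm^2
Net thrust = P_cap·A_cap − P_rod·A_ann = 1.662e6 N − 2.629e5 N

F ≈ 1.40e6 N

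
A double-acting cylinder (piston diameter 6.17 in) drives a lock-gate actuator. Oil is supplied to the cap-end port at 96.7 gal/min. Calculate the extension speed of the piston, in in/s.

Cap-side area A_cap = π/4 × (6.17 in)² = 29.90 in^2
v = Q / A

v ≈ 12.5 in/s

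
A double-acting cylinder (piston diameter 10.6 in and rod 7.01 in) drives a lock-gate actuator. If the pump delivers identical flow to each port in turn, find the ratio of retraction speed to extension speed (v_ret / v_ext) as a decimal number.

v_ret/v_ext ≈ 1.78

Cap-side area A_cap = π/4 × (10.6 in)² = 88.25 in^2
Rod-side annular area A_ann = π/4 × (10.6² − 7.01²) = 49.65 in^2
For equal Q, v ∝ 1/A, so v_ret/v_ext = A_cap/A_ann.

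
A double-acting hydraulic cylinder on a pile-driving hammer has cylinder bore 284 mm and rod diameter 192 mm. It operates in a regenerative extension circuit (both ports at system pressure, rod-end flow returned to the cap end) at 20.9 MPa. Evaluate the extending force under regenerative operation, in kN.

With equal pressure on both faces, forces on the annular region cancel; the net push is pressure × rod cross-section.
Rod cross-section A_rod = π/4 × (192 mm)² = 28950 mm^2
F = P × A_rod

F ≈ 605 kN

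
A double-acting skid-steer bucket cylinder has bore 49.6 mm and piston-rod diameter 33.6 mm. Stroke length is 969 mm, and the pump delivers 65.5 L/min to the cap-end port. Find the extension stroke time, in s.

t ≈ 1.72 s

Cap-side area A_cap = π/4 × (49.6 mm)² = 1932 mm^2
Swept volume V = A × L; t = V / Q = A·L / Q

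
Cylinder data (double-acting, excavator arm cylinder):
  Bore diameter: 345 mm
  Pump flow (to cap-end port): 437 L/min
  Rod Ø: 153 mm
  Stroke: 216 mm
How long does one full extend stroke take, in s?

Cap-side area A_cap = π/4 × (345 mm)² = 93480 mm^2
Swept volume V = A × L; t = V / Q = A·L / Q

t ≈ 2.77 s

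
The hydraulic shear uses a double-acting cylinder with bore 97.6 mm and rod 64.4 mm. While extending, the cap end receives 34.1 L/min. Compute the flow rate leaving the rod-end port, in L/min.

Q_out ≈ 19.3 L/min

Cap-side area A_cap = π/4 × (97.6 mm)² = 7482 mm^2
Rod-side annular area A_ann = π/4 × (97.6² − 64.4²) = 4224 mm^2
Piston speed v = Q_in/A_cap; rod-end outflow Q_out = v × A_ann = Q_in × A_ann/A_cap.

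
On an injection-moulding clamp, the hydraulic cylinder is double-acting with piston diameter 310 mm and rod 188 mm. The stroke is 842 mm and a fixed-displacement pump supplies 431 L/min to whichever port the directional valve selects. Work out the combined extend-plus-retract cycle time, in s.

Cap-side area A_cap = π/4 × (310 mm)² = 75480 mm^2
Rod-side annular area A_ann = π/4 × (310² − 188²) = 47720 mm^2
t_ext = A_cap·L/Q = 8.847 s
t_ret = A_ann·L/Q = 5.593 s
t_cycle = t_ext + t_ret

t ≈ 14.4 s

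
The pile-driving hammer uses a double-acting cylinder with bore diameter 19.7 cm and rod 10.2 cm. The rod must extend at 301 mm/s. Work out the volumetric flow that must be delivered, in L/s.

Q ≈ 9.17 L/s

Cap-side area A_cap = π/4 × (19.7 cm)² = 304.8 cm^2
Q = A × v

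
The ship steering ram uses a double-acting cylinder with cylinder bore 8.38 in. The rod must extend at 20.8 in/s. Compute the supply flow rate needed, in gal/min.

Q ≈ 298 gal/min

Cap-side area A_cap = π/4 × (8.38 in)² = 55.15 in^2
Q = A × v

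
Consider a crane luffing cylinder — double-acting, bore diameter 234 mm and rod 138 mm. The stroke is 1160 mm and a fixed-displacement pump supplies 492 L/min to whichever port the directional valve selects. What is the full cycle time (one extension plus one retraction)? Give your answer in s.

Cap-side area A_cap = π/4 × (234 mm)² = 43010 mm^2
Rod-side annular area A_ann = π/4 × (234² − 138²) = 28050 mm^2
t_ext = A_cap·L/Q = 6.084 s
t_ret = A_ann·L/Q = 3.968 s
t_cycle = t_ext + t_ret

t ≈ 10.1 s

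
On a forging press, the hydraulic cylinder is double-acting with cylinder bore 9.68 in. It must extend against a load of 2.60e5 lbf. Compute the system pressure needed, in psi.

P ≈ 3530 psi

Cap-side area A_cap = π/4 × (9.68 in)² = 73.59 in^2
P = F / A = 2.60e5 lbf / A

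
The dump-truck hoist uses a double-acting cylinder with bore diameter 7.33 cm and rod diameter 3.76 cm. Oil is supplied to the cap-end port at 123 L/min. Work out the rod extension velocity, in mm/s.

Cap-side area A_cap = π/4 × (7.33 cm)² = 42.20 cm^2
v = Q / A

v ≈ 486 mm/s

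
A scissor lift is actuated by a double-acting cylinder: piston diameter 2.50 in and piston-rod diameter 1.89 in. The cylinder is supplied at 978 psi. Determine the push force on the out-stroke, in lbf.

Cap-side area A_cap = π/4 × (2.50 in)² = 4.909 in^2
F = P × A_cap = 978 psi × A_cap

F ≈ 4800 lbf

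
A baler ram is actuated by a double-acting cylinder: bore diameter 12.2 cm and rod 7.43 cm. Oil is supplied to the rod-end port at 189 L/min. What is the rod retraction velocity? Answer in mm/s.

Rod-side annular area A_ann = π/4 × (12.2² − 7.43²) = 73.54 cm^2
Flow into the rod-end port fills the annular volume.
v = Q / A

v ≈ 428 mm/s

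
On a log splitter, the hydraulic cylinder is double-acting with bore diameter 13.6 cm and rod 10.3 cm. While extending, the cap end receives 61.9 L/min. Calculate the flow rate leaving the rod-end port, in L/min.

Cap-side area A_cap = π/4 × (13.6 cm)² = 145.3 cm^2
Rod-side annular area A_ann = π/4 × (13.6² − 10.3²) = 61.94 cm^2
Piston speed v = Q_in/A_cap; rod-end outflow Q_out = v × A_ann = Q_in × A_ann/A_cap.

Q_out ≈ 26.4 L/min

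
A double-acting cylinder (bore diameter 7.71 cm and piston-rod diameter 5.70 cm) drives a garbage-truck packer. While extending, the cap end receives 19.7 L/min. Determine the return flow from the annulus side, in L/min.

Q_out ≈ 8.93 L/min

Cap-side area A_cap = π/4 × (7.71 cm)² = 46.69 cm^2
Rod-side annular area A_ann = π/4 × (7.71² − 5.70²) = 21.17 cm^2
Piston speed v = Q_in/A_cap; rod-end outflow Q_out = v × A_ann = Q_in × A_ann/A_cap.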